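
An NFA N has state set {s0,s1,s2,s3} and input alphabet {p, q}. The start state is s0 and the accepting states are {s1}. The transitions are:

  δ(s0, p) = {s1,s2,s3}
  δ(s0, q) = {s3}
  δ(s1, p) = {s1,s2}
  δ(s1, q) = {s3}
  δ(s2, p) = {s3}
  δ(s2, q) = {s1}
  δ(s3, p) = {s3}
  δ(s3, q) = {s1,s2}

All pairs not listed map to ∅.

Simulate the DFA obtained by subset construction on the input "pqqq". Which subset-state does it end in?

Start: {s0}.
δ(s0,p) = {s1,s2,s3}.
Union: {s1,s2,s3}.
After p: {s1,s2,s3}.
δ(s1,q) = {s3}; δ(s2,q) = {s1}; δ(s3,q) = {s1,s2}.
Union: {s1,s2,s3}.
After q: {s1,s2,s3}.
δ(s1,q) = {s3}; δ(s2,q) = {s1}; δ(s3,q) = {s1,s2}.
Union: {s1,s2,s3}.
After q: {s1,s2,s3}.
δ(s1,q) = {s3}; δ(s2,q) = {s1}; δ(s3,q) = {s1,s2}.
Union: {s1,s2,s3}.
After q: {s1,s2,s3}.

{s1,s2,s3}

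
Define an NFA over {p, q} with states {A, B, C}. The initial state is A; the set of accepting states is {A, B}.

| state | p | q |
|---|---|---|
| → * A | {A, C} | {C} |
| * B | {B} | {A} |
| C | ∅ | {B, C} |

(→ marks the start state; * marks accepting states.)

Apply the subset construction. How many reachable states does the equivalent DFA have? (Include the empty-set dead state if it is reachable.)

Start state of the DFA: {A}.
{A} --p--> {A, C}  [new]
{A} --q--> {C}  [new]
{A, C} --p--> {A, C}  [seen]
{A, C} --q--> {B, C}  [new]
{C} --p--> ∅  [new]
{C} --q--> {B, C}  [seen]
{B, C} --p--> {B}  [new]
{B, C} --q--> {A, B, C}  [new]
∅ --p--> ∅  [seen]
∅ --q--> ∅  [seen]
{B} --p--> {B}  [seen]
{B} --q--> {A}  [seen]
{A, B, C} --p--> {A, B, C}  [seen]
{A, B, C} --q--> {A, B, C}  [seen]
Reachable DFA states: {A}, {A, C}, {C}, {B, C}, ∅, {B}, {A, B, C}.

7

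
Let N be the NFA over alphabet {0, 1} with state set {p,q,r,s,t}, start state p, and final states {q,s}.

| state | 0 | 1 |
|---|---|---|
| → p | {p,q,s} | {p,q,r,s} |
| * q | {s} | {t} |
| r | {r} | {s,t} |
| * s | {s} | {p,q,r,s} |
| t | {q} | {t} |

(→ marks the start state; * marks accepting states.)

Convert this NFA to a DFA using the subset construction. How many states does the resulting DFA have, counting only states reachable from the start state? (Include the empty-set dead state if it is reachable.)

Start state of the DFA: {p}.
{p} --0--> {p,q,s}  [new]
{p} --1--> {p,q,r,s}  [new]
{p,q,s} --0--> {p,q,s}  [seen]
{p,q,s} --1--> {p,q,r,s,t}  [new]
{p,q,r,s} --0--> {p,q,r,s}  [seen]
{p,q,r,s} --1--> {p,q,r,s,t}  [seen]
{p,q,r,s,t} --0--> {p,q,r,s}  [seen]
{p,q,r,s,t} --1--> {p,q,r,s,t}  [seen]
Reachable DFA states: {p}, {p,q,s}, {p,q,r,s}, {p,q,r,s,t}.

4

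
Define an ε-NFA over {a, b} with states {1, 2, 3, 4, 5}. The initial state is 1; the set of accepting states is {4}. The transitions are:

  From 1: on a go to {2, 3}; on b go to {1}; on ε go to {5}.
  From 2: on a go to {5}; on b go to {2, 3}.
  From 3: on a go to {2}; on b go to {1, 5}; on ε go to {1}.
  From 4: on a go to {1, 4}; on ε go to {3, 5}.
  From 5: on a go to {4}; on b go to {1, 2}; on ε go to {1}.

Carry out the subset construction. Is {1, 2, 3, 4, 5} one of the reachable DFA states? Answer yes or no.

yes

Start state of the DFA: {1, 5} (ε-closure of the NFA start).
{1, 5} --a--> {1, 2, 3, 4, 5}  [new]
{1, 5} --b--> {1, 2, 5}  [new]
{1, 2, 3, 4, 5} --a--> {1, 2, 3, 4, 5}  [seen]
{1, 2, 3, 4, 5} --b--> {1, 2, 3, 5}  [new]
{1, 2, 5} --a--> {1, 2, 3, 4, 5}  [seen]
{1, 2, 5} --b--> {1, 2, 3, 5}  [seen]
{1, 2, 3, 5} --a--> {1, 2, 3, 4, 5}  [seen]
{1, 2, 3, 5} --b--> {1, 2, 3, 5}  [seen]
Reachable DFA states: {1, 5}, {1, 2, 3, 4, 5}, {1, 2, 5}, {1, 2, 3, 5}.
{1, 2, 3, 4, 5} is among them.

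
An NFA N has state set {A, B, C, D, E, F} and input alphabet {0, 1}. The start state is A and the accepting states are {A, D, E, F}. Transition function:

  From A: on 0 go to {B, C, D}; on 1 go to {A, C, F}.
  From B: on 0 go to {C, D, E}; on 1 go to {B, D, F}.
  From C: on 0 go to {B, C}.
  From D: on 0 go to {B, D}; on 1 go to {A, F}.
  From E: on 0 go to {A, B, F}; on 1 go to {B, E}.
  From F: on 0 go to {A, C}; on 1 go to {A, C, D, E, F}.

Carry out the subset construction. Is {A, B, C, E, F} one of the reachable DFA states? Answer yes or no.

Start state of the DFA: {A}.
{A} --0--> {B, C, D}  [new]
{A} --1--> {A, C, F}  [new]
{B, C, D} --0--> {B, C, D, E}  [new]
{B, C, D} --1--> {A, B, D, F}  [new]
{A, C, F} --0--> {A, B, C, D}  [new]
{A, C, F} --1--> {A, C, D, E, F}  [new]
{B, C, D, E} --0--> {A, B, C, D, E, F}  [new]
{B, C, D, E} --1--> {A, B, D, E, F}  [new]
{A, B, D, F} --0--> {A, B, C, D, E}  [new]
{A, B, D, F} --1--> {A, B, C, D, E, F}  [seen]
{A, B, C, D} --0--> {B, C, D, E}  [seen]
{A, B, C, D} --1--> {A, B, C, D, F}  [new]
{A, C, D, E, F} --0--> {A, B, C, D, F}  [seen]
{A, C, D, E, F} --1--> {A, B, C, D, E, F}  [seen]
{A, B, C, D, E, F} --0--> {A, B, C, D, E, F}  [seen]
{A, B, C, D, E, F} --1--> {A, B, C, D, E, F}  [seen]
{A, B, D, E, F} --0--> {A, B, C, D, E, F}  [seen]
{A, B, D, E, F} --1--> {A, B, C, D, E, F}  [seen]
{A, B, C, D, E} --0--> {A, B, C, D, E, F}  [seen]
{A, B, C, D, E} --1--> {A, B, C, D, E, F}  [seen]
{A, B, C, D, F} --0--> {A, B, C, D, E}  [seen]
{A, B, C, D, F} --1--> {A, B, C, D, E, F}  [seen]
Reachable DFA states: {A}, {B, C, D}, {A, C, F}, {B, C, D, E}, {A, B, D, F}, {A, B, C, D}, {A, C, D, E, F}, {A, B, C, D, E, F}, {A, B, D, E, F}, {A, B, C, D, E}, {A, B, C, D, F}.
{A, B, C, E, F} is not among them.

no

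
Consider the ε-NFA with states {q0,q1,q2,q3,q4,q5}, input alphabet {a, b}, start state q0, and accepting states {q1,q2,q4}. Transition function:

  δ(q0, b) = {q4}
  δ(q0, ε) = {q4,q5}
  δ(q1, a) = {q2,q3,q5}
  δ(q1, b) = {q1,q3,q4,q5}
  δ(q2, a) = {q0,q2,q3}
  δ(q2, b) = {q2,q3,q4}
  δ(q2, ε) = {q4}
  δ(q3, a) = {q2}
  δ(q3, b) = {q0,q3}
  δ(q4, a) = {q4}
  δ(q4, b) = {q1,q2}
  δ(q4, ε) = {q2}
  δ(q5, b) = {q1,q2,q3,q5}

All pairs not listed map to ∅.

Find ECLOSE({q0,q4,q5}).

{q0,q2,q4,q5}

Begin with {q0,q4,q5}.
q4 →ε {q2}; add q2.
ε-closure = {q0,q2,q4,q5}.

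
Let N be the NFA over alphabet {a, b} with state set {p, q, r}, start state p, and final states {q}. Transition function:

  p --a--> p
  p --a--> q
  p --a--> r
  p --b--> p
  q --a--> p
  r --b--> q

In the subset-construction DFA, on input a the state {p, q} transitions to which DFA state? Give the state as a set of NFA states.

δ(p,a) = {p, q, r}; δ(q,a) = {p}.
Union: {p, q, r}.

{p, q, r}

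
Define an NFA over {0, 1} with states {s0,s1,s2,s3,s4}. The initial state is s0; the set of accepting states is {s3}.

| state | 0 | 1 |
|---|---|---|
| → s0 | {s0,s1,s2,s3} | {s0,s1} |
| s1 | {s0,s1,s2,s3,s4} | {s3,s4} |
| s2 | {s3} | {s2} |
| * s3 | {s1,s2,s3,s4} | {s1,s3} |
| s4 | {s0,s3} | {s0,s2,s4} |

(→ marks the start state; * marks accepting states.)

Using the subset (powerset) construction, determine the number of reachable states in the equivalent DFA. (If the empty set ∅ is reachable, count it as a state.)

Start state of the DFA: {s0}.
{s0} --0--> {s0,s1,s2,s3}  [new]
{s0} --1--> {s0,s1}  [new]
{s0,s1,s2,s3} --0--> {s0,s1,s2,s3,s4}  [new]
{s0,s1,s2,s3} --1--> {s0,s1,s2,s3,s4}  [seen]
{s0,s1} --0--> {s0,s1,s2,s3,s4}  [seen]
{s0,s1} --1--> {s0,s1,s3,s4}  [new]
{s0,s1,s2,s3,s4} --0--> {s0,s1,s2,s3,s4}  [seen]
{s0,s1,s2,s3,s4} --1--> {s0,s1,s2,s3,s4}  [seen]
{s0,s1,s3,s4} --0--> {s0,s1,s2,s3,s4}  [seen]
{s0,s1,s3,s4} --1--> {s0,s1,s2,s3,s4}  [seen]
Reachable DFA states: {s0}, {s0,s1,s2,s3}, {s0,s1}, {s0,s1,s2,s3,s4}, {s0,s1,s3,s4}.

5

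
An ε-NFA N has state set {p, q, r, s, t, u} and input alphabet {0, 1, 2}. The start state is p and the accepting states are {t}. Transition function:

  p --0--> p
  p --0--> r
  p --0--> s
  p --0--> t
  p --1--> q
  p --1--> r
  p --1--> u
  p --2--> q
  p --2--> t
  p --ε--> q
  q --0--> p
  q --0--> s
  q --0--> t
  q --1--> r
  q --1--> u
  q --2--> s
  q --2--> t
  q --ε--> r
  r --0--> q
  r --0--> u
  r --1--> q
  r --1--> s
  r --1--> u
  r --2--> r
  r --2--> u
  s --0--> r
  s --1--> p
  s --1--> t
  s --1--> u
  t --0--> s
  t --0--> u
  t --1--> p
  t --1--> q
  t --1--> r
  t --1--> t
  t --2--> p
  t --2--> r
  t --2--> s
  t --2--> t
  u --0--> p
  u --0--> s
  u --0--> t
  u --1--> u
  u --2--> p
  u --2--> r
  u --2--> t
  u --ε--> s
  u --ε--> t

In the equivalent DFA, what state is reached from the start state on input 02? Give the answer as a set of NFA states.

Start: {p, q, r}.
δ(p,0) = {p, r, s, t}; δ(q,0) = {p, s, t}; δ(r,0) = {q, u}.
Union: {p, q, r, s, t, u}.
After 0: {p, q, r, s, t, u}.
δ(p,2) = {q, t}; δ(q,2) = {s, t}; δ(r,2) = {r, u}; δ(s,2) = ∅; δ(t,2) = {p, r, s, t}; δ(u,2) = {p, r, t}.
Union: {p, q, r, s, t, u}.
After 2: {p, q, r, s, t, u}.

{p, q, r, s, t, u}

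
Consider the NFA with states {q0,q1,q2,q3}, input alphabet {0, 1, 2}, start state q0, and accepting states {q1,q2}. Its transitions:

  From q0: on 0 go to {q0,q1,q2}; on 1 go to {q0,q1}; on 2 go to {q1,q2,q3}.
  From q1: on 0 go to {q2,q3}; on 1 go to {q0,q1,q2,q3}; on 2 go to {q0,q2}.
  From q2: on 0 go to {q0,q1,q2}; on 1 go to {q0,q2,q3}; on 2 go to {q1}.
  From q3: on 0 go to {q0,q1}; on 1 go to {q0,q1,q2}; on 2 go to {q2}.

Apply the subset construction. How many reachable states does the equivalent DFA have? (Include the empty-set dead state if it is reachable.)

5

Start state of the DFA: {q0}.
{q0} --0--> {q0,q1,q2}  [new]
{q0} --1--> {q0,q1}  [new]
{q0} --2--> {q1,q2,q3}  [new]
{q0,q1,q2} --0--> {q0,q1,q2,q3}  [new]
{q0,q1,q2} --1--> {q0,q1,q2,q3}  [seen]
{q0,q1,q2} --2--> {q0,q1,q2,q3}  [seen]
{q0,q1} --0--> {q0,q1,q2,q3}  [seen]
{q0,q1} --1--> {q0,q1,q2,q3}  [seen]
{q0,q1} --2--> {q0,q1,q2,q3}  [seen]
{q1,q2,q3} --0--> {q0,q1,q2,q3}  [seen]
{q1,q2,q3} --1--> {q0,q1,q2,q3}  [seen]
{q1,q2,q3} --2--> {q0,q1,q2}  [seen]
{q0,q1,q2,q3} --0--> {q0,q1,q2,q3}  [seen]
{q0,q1,q2,q3} --1--> {q0,q1,q2,q3}  [seen]
{q0,q1,q2,q3} --2--> {q0,q1,q2,q3}  [seen]
Reachable DFA states: {q0}, {q0,q1,q2}, {q0,q1}, {q1,q2,q3}, {q0,q1,q2,q3}.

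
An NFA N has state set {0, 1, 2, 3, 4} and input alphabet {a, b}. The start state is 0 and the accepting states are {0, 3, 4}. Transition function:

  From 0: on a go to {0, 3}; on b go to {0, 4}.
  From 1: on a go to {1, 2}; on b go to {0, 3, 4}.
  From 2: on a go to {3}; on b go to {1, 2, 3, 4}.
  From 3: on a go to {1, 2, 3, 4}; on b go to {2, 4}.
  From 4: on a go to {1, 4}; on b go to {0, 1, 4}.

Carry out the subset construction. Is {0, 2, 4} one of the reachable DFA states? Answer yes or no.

Start state of the DFA: {0}.
{0} --a--> {0, 3}  [new]
{0} --b--> {0, 4}  [new]
{0, 3} --a--> {0, 1, 2, 3, 4}  [new]
{0, 3} --b--> {0, 2, 4}  [new]
{0, 4} --a--> {0, 1, 3, 4}  [new]
{0, 4} --b--> {0, 1, 4}  [new]
{0, 1, 2, 3, 4} --a--> {0, 1, 2, 3, 4}  [seen]
{0, 1, 2, 3, 4} --b--> {0, 1, 2, 3, 4}  [seen]
{0, 2, 4} --a--> {0, 1, 3, 4}  [seen]
{0, 2, 4} --b--> {0, 1, 2, 3, 4}  [seen]
{0, 1, 3, 4} --a--> {0, 1, 2, 3, 4}  [seen]
{0, 1, 3, 4} --b--> {0, 1, 2, 3, 4}  [seen]
{0, 1, 4} --a--> {0, 1, 2, 3, 4}  [seen]
{0, 1, 4} --b--> {0, 1, 3, 4}  [seen]
Reachable DFA states: {0}, {0, 3}, {0, 4}, {0, 1, 2, 3, 4}, {0, 2, 4}, {0, 1, 3, 4}, {0, 1, 4}.
{0, 2, 4} is among them.

yes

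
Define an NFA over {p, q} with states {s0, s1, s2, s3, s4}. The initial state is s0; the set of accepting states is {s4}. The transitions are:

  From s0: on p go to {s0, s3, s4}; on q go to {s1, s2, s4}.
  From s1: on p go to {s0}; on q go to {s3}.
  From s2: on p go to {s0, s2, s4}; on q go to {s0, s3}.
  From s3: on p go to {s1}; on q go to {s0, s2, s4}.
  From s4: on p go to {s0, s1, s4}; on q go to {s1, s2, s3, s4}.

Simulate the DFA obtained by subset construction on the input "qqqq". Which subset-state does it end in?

Start: {s0}.
δ(s0,q) = {s1, s2, s4}.
Union: {s1, s2, s4}.
After q: {s1, s2, s4}.
δ(s1,q) = {s3}; δ(s2,q) = {s0, s3}; δ(s4,q) = {s1, s2, s3, s4}.
Union: {s0, s1, s2, s3, s4}.
After q: {s0, s1, s2, s3, s4}.
δ(s0,q) = {s1, s2, s4}; δ(s1,q) = {s3}; δ(s2,q) = {s0, s3}; δ(s3,q) = {s0, s2, s4}; δ(s4,q) = {s1, s2, s3, s4}.
Union: {s0, s1, s2, s3, s4}.
After q: {s0, s1, s2, s3, s4}.
δ(s0,q) = {s1, s2, s4}; δ(s1,q) = {s3}; δ(s2,q) = {s0, s3}; δ(s3,q) = {s0, s2, s4}; δ(s4,q) = {s1, s2, s3, s4}.
Union: {s0, s1, s2, s3, s4}.
After q: {s0, s1, s2, s3, s4}.

{s0, s1, s2, s3, s4}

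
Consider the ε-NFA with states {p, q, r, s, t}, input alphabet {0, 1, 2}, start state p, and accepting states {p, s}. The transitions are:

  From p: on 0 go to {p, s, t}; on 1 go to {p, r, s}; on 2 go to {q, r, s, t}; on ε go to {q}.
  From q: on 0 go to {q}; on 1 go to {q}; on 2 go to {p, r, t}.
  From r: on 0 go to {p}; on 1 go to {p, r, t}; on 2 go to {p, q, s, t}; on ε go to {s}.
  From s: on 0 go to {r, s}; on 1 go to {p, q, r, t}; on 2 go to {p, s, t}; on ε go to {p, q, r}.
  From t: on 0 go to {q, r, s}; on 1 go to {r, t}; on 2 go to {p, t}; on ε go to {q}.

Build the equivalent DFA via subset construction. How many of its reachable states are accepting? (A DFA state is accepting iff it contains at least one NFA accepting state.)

3

Start state of the DFA: {p, q} (ε-closure of the NFA start).
{p, q} --0--> {p, q, r, s, t}  [new]
{p, q} --1--> {p, q, r, s}  [new]
{p, q} --2--> {p, q, r, s, t}  [seen]
{p, q, r, s, t} --0--> {p, q, r, s, t}  [seen]
{p, q, r, s, t} --1--> {p, q, r, s, t}  [seen]
{p, q, r, s, t} --2--> {p, q, r, s, t}  [seen]
{p, q, r, s} --0--> {p, q, r, s, t}  [seen]
{p, q, r, s} --1--> {p, q, r, s, t}  [seen]
{p, q, r, s} --2--> {p, q, r, s, t}  [seen]
Reachable DFA states: {p, q}, {p, q, r, s, t}, {p, q, r, s}.
Accepting DFA states (contain an NFA accepting state): {p, q}, {p, q, r, s, t}, {p, q, r, s}.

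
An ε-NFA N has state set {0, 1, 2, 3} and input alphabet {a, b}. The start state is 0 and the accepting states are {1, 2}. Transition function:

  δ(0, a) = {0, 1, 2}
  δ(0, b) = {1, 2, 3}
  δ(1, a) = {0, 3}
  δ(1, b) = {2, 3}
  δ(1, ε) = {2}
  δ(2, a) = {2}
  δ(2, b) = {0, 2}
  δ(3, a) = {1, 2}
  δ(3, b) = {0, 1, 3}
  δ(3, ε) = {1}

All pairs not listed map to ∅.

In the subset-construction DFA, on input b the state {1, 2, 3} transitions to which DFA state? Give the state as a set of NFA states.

δ(1,b) = {2, 3}; δ(2,b) = {0, 2}; δ(3,b) = {0, 1, 3}.
Union: {0, 1, 2, 3}.

{0, 1, 2, 3}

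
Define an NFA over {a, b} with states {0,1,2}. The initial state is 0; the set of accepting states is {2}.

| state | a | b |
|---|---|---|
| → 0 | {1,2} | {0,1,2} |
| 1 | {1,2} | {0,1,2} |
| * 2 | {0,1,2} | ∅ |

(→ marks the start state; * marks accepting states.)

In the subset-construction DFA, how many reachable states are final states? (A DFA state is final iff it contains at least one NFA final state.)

2

Start state of the DFA: {0}.
{0} --a--> {1,2}  [new]
{0} --b--> {0,1,2}  [new]
{1,2} --a--> {0,1,2}  [seen]
{1,2} --b--> {0,1,2}  [seen]
{0,1,2} --a--> {0,1,2}  [seen]
{0,1,2} --b--> {0,1,2}  [seen]
Reachable DFA states: {0}, {1,2}, {0,1,2}.
Accepting DFA states (contain an NFA accepting state): {1,2}, {0,1,2}.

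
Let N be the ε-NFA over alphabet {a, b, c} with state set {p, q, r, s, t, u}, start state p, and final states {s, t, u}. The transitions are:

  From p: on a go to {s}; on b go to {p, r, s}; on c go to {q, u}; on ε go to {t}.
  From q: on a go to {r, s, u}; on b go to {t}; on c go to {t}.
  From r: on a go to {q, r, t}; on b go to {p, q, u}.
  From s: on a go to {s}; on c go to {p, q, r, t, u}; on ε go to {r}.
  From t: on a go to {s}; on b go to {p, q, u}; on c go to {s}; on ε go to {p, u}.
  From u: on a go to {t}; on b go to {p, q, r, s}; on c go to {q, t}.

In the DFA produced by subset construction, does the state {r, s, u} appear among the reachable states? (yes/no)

no

Start state of the DFA: {p, t, u} (ε-closure of the NFA start).
{p, t, u} --a--> {p, r, s, t, u}  [new]
{p, t, u} --b--> {p, q, r, s, t, u}  [new]
{p, t, u} --c--> {p, q, r, s, t, u}  [seen]
{p, r, s, t, u} --a--> {p, q, r, s, t, u}  [seen]
{p, r, s, t, u} --b--> {p, q, r, s, t, u}  [seen]
{p, r, s, t, u} --c--> {p, q, r, s, t, u}  [seen]
{p, q, r, s, t, u} --a--> {p, q, r, s, t, u}  [seen]
{p, q, r, s, t, u} --b--> {p, q, r, s, t, u}  [seen]
{p, q, r, s, t, u} --c--> {p, q, r, s, t, u}  [seen]
Reachable DFA states: {p, t, u}, {p, r, s, t, u}, {p, q, r, s, t, u}.
{r, s, u} is not among them.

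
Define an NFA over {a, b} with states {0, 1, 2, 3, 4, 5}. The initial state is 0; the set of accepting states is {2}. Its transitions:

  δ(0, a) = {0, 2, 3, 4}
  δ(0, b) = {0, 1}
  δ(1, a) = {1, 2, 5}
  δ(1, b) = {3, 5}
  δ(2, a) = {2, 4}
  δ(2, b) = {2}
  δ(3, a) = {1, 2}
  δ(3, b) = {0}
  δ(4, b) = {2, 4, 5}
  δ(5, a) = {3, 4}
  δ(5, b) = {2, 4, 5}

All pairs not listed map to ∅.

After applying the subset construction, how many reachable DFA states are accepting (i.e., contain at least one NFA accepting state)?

4

Start state of the DFA: {0}.
{0} --a--> {0, 2, 3, 4}  [new]
{0} --b--> {0, 1}  [new]
{0, 2, 3, 4} --a--> {0, 1, 2, 3, 4}  [new]
{0, 2, 3, 4} --b--> {0, 1, 2, 4, 5}  [new]
{0, 1} --a--> {0, 1, 2, 3, 4, 5}  [new]
{0, 1} --b--> {0, 1, 3, 5}  [new]
{0, 1, 2, 3, 4} --a--> {0, 1, 2, 3, 4, 5}  [seen]
{0, 1, 2, 3, 4} --b--> {0, 1, 2, 3, 4, 5}  [seen]
{0, 1, 2, 4, 5} --a--> {0, 1, 2, 3, 4, 5}  [seen]
{0, 1, 2, 4, 5} --b--> {0, 1, 2, 3, 4, 5}  [seen]
{0, 1, 2, 3, 4, 5} --a--> {0, 1, 2, 3, 4, 5}  [seen]
{0, 1, 2, 3, 4, 5} --b--> {0, 1, 2, 3, 4, 5}  [seen]
{0, 1, 3, 5} --a--> {0, 1, 2, 3, 4, 5}  [seen]
{0, 1, 3, 5} --b--> {0, 1, 2, 3, 4, 5}  [seen]
Reachable DFA states: {0}, {0, 2, 3, 4}, {0, 1}, {0, 1, 2, 3, 4}, {0, 1, 2, 4, 5}, {0, 1, 2, 3, 4, 5}, {0, 1, 3, 5}.
Accepting DFA states (contain an NFA accepting state): {0, 2, 3, 4}, {0, 1, 2, 3, 4}, {0, 1, 2, 4, 5}, {0, 1, 2, 3, 4, 5}.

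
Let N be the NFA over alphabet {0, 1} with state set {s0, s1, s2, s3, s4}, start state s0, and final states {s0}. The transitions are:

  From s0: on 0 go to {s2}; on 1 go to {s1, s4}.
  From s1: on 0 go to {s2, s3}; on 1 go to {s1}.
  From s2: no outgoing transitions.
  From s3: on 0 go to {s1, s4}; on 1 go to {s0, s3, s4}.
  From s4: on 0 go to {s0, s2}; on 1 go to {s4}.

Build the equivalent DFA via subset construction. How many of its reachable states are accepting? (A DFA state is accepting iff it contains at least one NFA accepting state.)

4

Start state of the DFA: {s0}.
{s0} --0--> {s2}  [new]
{s0} --1--> {s1, s4}  [new]
{s2} --0--> ∅  [new]
{s2} --1--> ∅  [seen]
{s1, s4} --0--> {s0, s2, s3}  [new]
{s1, s4} --1--> {s1, s4}  [seen]
∅ --0--> ∅  [seen]
∅ --1--> ∅  [seen]
{s0, s2, s3} --0--> {s1, s2, s4}  [new]
{s0, s2, s3} --1--> {s0, s1, s3, s4}  [new]
{s1, s2, s4} --0--> {s0, s2, s3}  [seen]
{s1, s2, s4} --1--> {s1, s4}  [seen]
{s0, s1, s3, s4} --0--> {s0, s1, s2, s3, s4}  [new]
{s0, s1, s3, s4} --1--> {s0, s1, s3, s4}  [seen]
{s0, s1, s2, s3, s4} --0--> {s0, s1, s2, s3, s4}  [seen]
{s0, s1, s2, s3, s4} --1--> {s0, s1, s3, s4}  [seen]
Reachable DFA states: {s0}, {s2}, {s1, s4}, ∅, {s0, s2, s3}, {s1, s2, s4}, {s0, s1, s3, s4}, {s0, s1, s2, s3, s4}.
Accepting DFA states (contain an NFA accepting state): {s0}, {s0, s2, s3}, {s0, s1, s3, s4}, {s0, s1, s2, s3, s4}.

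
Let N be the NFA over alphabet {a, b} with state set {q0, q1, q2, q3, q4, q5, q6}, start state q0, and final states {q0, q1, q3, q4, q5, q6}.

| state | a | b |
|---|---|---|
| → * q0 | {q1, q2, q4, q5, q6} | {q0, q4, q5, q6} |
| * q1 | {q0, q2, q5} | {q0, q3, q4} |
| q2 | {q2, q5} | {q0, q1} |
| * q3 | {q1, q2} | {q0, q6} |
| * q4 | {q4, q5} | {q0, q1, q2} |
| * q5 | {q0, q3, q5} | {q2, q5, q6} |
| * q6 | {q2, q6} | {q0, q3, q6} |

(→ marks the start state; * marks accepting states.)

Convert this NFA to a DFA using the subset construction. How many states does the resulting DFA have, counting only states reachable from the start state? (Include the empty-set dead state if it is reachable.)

Start state of the DFA: {q0}.
{q0} --a--> {q1, q2, q4, q5, q6}  [new]
{q0} --b--> {q0, q4, q5, q6}  [new]
{q1, q2, q4, q5, q6} --a--> {q0, q2, q3, q4, q5, q6}  [new]
{q1, q2, q4, q5, q6} --b--> {q0, q1, q2, q3, q4, q5, q6}  [new]
{q0, q4, q5, q6} --a--> {q0, q1, q2, q3, q4, q5, q6}  [seen]
{q0, q4, q5, q6} --b--> {q0, q1, q2, q3, q4, q5, q6}  [seen]
{q0, q2, q3, q4, q5, q6} --a--> {q0, q1, q2, q3, q4, q5, q6}  [seen]
{q0, q2, q3, q4, q5, q6} --b--> {q0, q1, q2, q3, q4, q5, q6}  [seen]
{q0, q1, q2, q3, q4, q5, q6} --a--> {q0, q1, q2, q3, q4, q5, q6}  [seen]
{q0, q1, q2, q3, q4, q5, q6} --b--> {q0, q1, q2, q3, q4, q5, q6}  [seen]
Reachable DFA states: {q0}, {q1, q2, q4, q5, q6}, {q0, q4, q5, q6}, {q0, q2, q3, q4, q5, q6}, {q0, q1, q2, q3, q4, q5, q6}.

5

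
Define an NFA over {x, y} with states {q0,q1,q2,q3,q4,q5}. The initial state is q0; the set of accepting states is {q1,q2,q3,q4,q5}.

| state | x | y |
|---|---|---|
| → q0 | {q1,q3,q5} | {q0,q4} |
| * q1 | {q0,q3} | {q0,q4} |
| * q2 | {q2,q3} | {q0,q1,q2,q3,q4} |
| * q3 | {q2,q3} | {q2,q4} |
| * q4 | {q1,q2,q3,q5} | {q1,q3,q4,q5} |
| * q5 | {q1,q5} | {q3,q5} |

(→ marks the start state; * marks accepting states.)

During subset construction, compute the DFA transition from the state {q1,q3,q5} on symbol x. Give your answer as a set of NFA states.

δ(q1,x) = {q0,q3}; δ(q3,x) = {q2,q3}; δ(q5,x) = {q1,q5}.
Union: {q0,q1,q2,q3,q5}.

{q0,q1,q2,q3,q5}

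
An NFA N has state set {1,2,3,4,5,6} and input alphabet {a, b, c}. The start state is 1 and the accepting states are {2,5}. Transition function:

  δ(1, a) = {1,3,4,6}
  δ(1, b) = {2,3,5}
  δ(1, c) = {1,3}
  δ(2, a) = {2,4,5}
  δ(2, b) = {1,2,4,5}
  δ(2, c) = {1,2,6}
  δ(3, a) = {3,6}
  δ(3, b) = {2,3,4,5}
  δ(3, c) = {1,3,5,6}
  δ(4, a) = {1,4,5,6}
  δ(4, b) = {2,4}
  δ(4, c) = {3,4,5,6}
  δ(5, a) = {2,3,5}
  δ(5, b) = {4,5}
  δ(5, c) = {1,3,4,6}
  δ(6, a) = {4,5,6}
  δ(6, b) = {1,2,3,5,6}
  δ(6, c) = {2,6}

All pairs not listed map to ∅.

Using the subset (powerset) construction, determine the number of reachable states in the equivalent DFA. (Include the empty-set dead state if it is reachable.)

Start state of the DFA: {1}.
{1} --a--> {1,3,4,6}  [new]
{1} --b--> {2,3,5}  [new]
{1} --c--> {1,3}  [new]
{1,3,4,6} --a--> {1,3,4,5,6}  [new]
{1,3,4,6} --b--> {1,2,3,4,5,6}  [new]
{1,3,4,6} --c--> {1,2,3,4,5,6}  [seen]
{2,3,5} --a--> {2,3,4,5,6}  [new]
{2,3,5} --b--> {1,2,3,4,5}  [new]
{2,3,5} --c--> {1,2,3,4,5,6}  [seen]
{1,3} --a--> {1,3,4,6}  [seen]
{1,3} --b--> {2,3,4,5}  [new]
{1,3} --c--> {1,3,5,6}  [new]
{1,3,4,5,6} --a--> {1,2,3,4,5,6}  [seen]
{1,3,4,5,6} --b--> {1,2,3,4,5,6}  [seen]
{1,3,4,5,6} --c--> {1,2,3,4,5,6}  [seen]
{1,2,3,4,5,6} --a--> {1,2,3,4,5,6}  [seen]
{1,2,3,4,5,6} --b--> {1,2,3,4,5,6}  [seen]
{1,2,3,4,5,6} --c--> {1,2,3,4,5,6}  [seen]
{2,3,4,5,6} --a--> {1,2,3,4,5,6}  [seen]
{2,3,4,5,6} --b--> {1,2,3,4,5,6}  [seen]
{2,3,4,5,6} --c--> {1,2,3,4,5,6}  [seen]
{1,2,3,4,5} --a--> {1,2,3,4,5,6}  [seen]
{1,2,3,4,5} --b--> {1,2,3,4,5}  [seen]
{1,2,3,4,5} --c--> {1,2,3,4,5,6}  [seen]
{2,3,4,5} --a--> {1,2,3,4,5,6}  [seen]
{2,3,4,5} --b--> {1,2,3,4,5}  [seen]
{2,3,4,5} --c--> {1,2,3,4,5,6}  [seen]
{1,3,5,6} --a--> {1,2,3,4,5,6}  [seen]
{1,3,5,6} --b--> {1,2,3,4,5,6}  [seen]
{1,3,5,6} --c--> {1,2,3,4,5,6}  [seen]
Reachable DFA states: {1}, {1,3,4,6}, {2,3,5}, {1,3}, {1,3,4,5,6}, {1,2,3,4,5,6}, {2,3,4,5,6}, {1,2,3,4,5}, {2,3,4,5}, {1,3,5,6}.

10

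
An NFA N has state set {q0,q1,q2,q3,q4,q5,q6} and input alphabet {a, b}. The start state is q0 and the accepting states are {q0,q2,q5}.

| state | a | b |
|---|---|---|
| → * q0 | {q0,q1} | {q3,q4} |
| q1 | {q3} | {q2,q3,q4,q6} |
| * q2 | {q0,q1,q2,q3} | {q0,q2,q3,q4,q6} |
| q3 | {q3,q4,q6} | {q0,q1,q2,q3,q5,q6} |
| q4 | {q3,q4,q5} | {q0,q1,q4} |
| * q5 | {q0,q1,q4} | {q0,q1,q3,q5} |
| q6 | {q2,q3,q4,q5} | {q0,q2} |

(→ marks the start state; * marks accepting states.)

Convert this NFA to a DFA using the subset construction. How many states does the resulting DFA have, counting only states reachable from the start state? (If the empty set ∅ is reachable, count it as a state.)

8

Start state of the DFA: {q0}.
{q0} --a--> {q0,q1}  [new]
{q0} --b--> {q3,q4}  [new]
{q0,q1} --a--> {q0,q1,q3}  [new]
{q0,q1} --b--> {q2,q3,q4,q6}  [new]
{q3,q4} --a--> {q3,q4,q5,q6}  [new]
{q3,q4} --b--> {q0,q1,q2,q3,q4,q5,q6}  [new]
{q0,q1,q3} --a--> {q0,q1,q3,q4,q6}  [new]
{q0,q1,q3} --b--> {q0,q1,q2,q3,q4,q5,q6}  [seen]
{q2,q3,q4,q6} --a--> {q0,q1,q2,q3,q4,q5,q6}  [seen]
{q2,q3,q4,q6} --b--> {q0,q1,q2,q3,q4,q5,q6}  [seen]
{q3,q4,q5,q6} --a--> {q0,q1,q2,q3,q4,q5,q6}  [seen]
{q3,q4,q5,q6} --b--> {q0,q1,q2,q3,q4,q5,q6}  [seen]
{q0,q1,q2,q3,q4,q5,q6} --a--> {q0,q1,q2,q3,q4,q5,q6}  [seen]
{q0,q1,q2,q3,q4,q5,q6} --b--> {q0,q1,q2,q3,q4,q5,q6}  [seen]
{q0,q1,q3,q4,q6} --a--> {q0,q1,q2,q3,q4,q5,q6}  [seen]
{q0,q1,q3,q4,q6} --b--> {q0,q1,q2,q3,q4,q5,q6}  [seen]
Reachable DFA states: {q0}, {q0,q1}, {q3,q4}, {q0,q1,q3}, {q2,q3,q4,q6}, {q3,q4,q5,q6}, {q0,q1,q2,q3,q4,q5,q6}, {q0,q1,q3,q4,q6}.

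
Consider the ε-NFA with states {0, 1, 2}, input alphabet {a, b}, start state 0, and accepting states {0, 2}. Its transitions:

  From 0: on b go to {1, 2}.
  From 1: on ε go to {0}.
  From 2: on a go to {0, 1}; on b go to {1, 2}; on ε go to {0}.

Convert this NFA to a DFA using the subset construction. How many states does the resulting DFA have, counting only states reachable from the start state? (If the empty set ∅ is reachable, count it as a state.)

4

Start state of the DFA: {0} (ε-closure of the NFA start).
{0} --a--> ∅  [new]
{0} --b--> {0, 1, 2}  [new]
∅ --a--> ∅  [seen]
∅ --b--> ∅  [seen]
{0, 1, 2} --a--> {0, 1}  [new]
{0, 1, 2} --b--> {0, 1, 2}  [seen]
{0, 1} --a--> ∅  [seen]
{0, 1} --b--> {0, 1, 2}  [seen]
Reachable DFA states: {0}, ∅, {0, 1, 2}, {0, 1}.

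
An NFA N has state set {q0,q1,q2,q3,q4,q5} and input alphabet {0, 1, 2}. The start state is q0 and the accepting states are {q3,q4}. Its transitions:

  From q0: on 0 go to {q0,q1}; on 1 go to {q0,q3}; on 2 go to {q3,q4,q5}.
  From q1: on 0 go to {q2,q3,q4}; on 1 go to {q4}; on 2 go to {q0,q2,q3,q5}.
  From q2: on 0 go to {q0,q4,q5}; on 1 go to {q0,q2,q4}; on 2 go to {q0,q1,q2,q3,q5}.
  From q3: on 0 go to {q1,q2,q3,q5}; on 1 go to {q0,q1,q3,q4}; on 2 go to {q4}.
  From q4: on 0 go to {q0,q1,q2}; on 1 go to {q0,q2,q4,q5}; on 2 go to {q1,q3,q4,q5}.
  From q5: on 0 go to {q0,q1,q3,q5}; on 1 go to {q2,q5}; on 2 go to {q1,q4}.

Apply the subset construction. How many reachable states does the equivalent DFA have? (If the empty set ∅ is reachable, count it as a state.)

11

Start state of the DFA: {q0}.
{q0} --0--> {q0,q1}  [new]
{q0} --1--> {q0,q3}  [new]
{q0} --2--> {q3,q4,q5}  [new]
{q0,q1} --0--> {q0,q1,q2,q3,q4}  [new]
{q0,q1} --1--> {q0,q3,q4}  [new]
{q0,q1} --2--> {q0,q2,q3,q4,q5}  [new]
{q0,q3} --0--> {q0,q1,q2,q3,q5}  [new]
{q0,q3} --1--> {q0,q1,q3,q4}  [new]
{q0,q3} --2--> {q3,q4,q5}  [seen]
{q3,q4,q5} --0--> {q0,q1,q2,q3,q5}  [seen]
{q3,q4,q5} --1--> {q0,q1,q2,q3,q4,q5}  [new]
{q3,q4,q5} --2--> {q1,q3,q4,q5}  [new]
{q0,q1,q2,q3,q4} --0--> {q0,q1,q2,q3,q4,q5}  [seen]
{q0,q1,q2,q3,q4} --1--> {q0,q1,q2,q3,q4,q5}  [seen]
{q0,q1,q2,q3,q4} --2--> {q0,q1,q2,q3,q4,q5}  [seen]
{q0,q3,q4} --0--> {q0,q1,q2,q3,q5}  [seen]
{q0,q3,q4} --1--> {q0,q1,q2,q3,q4,q5}  [seen]
{q0,q3,q4} --2--> {q1,q3,q4,q5}  [seen]
{q0,q2,q3,q4,q5} --0--> {q0,q1,q2,q3,q4,q5}  [seen]
{q0,q2,q3,q4,q5} --1--> {q0,q1,q2,q3,q4,q5}  [seen]
{q0,q2,q3,q4,q5} --2--> {q0,q1,q2,q3,q4,q5}  [seen]
{q0,q1,q2,q3,q5} --0--> {q0,q1,q2,q3,q4,q5}  [seen]
{q0,q1,q2,q3,q5} --1--> {q0,q1,q2,q3,q4,q5}  [seen]
{q0,q1,q2,q3,q5} --2--> {q0,q1,q2,q3,q4,q5}  [seen]
{q0,q1,q3,q4} --0--> {q0,q1,q2,q3,q4,q5}  [seen]
{q0,q1,q3,q4} --1--> {q0,q1,q2,q3,q4,q5}  [seen]
{q0,q1,q3,q4} --2--> {q0,q1,q2,q3,q4,q5}  [seen]
{q0,q1,q2,q3,q4,q5} --0--> {q0,q1,q2,q3,q4,q5}  [seen]
{q0,q1,q2,q3,q4,q5} --1--> {q0,q1,q2,q3,q4,q5}  [seen]
{q0,q1,q2,q3,q4,q5} --2--> {q0,q1,q2,q3,q4,q5}  [seen]
{q1,q3,q4,q5} --0--> {q0,q1,q2,q3,q4,q5}  [seen]
{q1,q3,q4,q5} --1--> {q0,q1,q2,q3,q4,q5}  [seen]
{q1,q3,q4,q5} --2--> {q0,q1,q2,q3,q4,q5}  [seen]
Reachable DFA states: {q0}, {q0,q1}, {q0,q3}, {q3,q4,q5}, {q0,q1,q2,q3,q4}, {q0,q3,q4}, {q0,q2,q3,q4,q5}, {q0,q1,q2,q3,q5}, {q0,q1,q3,q4}, {q0,q1,q2,q3,q4,q5}, {q1,q3,q4,q5}.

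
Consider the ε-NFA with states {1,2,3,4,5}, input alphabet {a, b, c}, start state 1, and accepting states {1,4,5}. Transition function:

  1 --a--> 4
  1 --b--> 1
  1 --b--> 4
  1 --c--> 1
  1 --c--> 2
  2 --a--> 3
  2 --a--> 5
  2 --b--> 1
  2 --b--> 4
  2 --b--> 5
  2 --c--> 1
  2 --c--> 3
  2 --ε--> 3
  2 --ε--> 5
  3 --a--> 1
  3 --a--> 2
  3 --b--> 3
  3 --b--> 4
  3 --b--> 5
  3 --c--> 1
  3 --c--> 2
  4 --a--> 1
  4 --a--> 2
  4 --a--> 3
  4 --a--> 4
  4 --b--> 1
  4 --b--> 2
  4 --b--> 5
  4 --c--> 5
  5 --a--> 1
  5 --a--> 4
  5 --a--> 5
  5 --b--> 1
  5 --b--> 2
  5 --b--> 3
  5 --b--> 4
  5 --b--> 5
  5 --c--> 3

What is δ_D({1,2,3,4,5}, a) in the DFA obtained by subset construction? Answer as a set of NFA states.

δ(1,a) = {4}; δ(2,a) = {3,5}; δ(3,a) = {1,2}; δ(4,a) = {1,2,3,4}; δ(5,a) = {1,4,5}.
Union: {1,2,3,4,5}.

{1,2,3,4,5}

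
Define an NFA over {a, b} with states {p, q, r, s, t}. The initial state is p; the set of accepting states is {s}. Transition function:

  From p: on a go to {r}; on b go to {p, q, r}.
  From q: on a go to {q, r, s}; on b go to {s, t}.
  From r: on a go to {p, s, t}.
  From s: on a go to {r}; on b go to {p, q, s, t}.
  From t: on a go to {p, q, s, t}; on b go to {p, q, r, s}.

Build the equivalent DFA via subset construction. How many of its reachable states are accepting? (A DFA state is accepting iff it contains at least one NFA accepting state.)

Start state of the DFA: {p}.
{p} --a--> {r}  [new]
{p} --b--> {p, q, r}  [new]
{r} --a--> {p, s, t}  [new]
{r} --b--> ∅  [new]
{p, q, r} --a--> {p, q, r, s, t}  [new]
{p, q, r} --b--> {p, q, r, s, t}  [seen]
{p, s, t} --a--> {p, q, r, s, t}  [seen]
{p, s, t} --b--> {p, q, r, s, t}  [seen]
∅ --a--> ∅  [seen]
∅ --b--> ∅  [seen]
{p, q, r, s, t} --a--> {p, q, r, s, t}  [seen]
{p, q, r, s, t} --b--> {p, q, r, s, t}  [seen]
Reachable DFA states: {p}, {r}, {p, q, r}, {p, s, t}, ∅, {p, q, r, s, t}.
Accepting DFA states (contain an NFA accepting state): {p, s, t}, {p, q, r, s, t}.

2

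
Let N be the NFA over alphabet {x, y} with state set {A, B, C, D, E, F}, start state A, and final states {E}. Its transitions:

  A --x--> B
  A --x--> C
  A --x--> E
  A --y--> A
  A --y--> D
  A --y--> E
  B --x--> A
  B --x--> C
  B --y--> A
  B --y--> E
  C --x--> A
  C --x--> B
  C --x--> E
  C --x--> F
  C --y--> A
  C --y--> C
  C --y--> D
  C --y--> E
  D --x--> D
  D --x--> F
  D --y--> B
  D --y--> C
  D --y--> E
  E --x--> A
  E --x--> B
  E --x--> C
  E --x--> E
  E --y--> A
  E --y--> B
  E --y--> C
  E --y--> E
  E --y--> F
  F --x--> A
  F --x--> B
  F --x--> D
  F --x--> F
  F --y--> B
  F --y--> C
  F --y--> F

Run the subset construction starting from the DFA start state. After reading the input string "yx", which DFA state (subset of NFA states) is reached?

Start: {A}.
δ(A,y) = {A, D, E}.
Union: {A, D, E}.
After y: {A, D, E}.
δ(A,x) = {B, C, E}; δ(D,x) = {D, F}; δ(E,x) = {A, B, C, E}.
Union: {A, B, C, D, E, F}.
After x: {A, B, C, D, E, F}.

{A, B, C, D, E, F}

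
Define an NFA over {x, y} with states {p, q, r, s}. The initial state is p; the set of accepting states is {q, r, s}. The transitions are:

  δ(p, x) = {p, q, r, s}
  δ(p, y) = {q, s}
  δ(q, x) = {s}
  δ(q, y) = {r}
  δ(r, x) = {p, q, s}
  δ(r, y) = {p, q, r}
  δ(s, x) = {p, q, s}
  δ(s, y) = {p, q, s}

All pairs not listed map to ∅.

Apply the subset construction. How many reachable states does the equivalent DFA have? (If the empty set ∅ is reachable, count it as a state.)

Start state of the DFA: {p}.
{p} --x--> {p, q, r, s}  [new]
{p} --y--> {q, s}  [new]
{p, q, r, s} --x--> {p, q, r, s}  [seen]
{p, q, r, s} --y--> {p, q, r, s}  [seen]
{q, s} --x--> {p, q, s}  [new]
{q, s} --y--> {p, q, r, s}  [seen]
{p, q, s} --x--> {p, q, r, s}  [seen]
{p, q, s} --y--> {p, q, r, s}  [seen]
Reachable DFA states: {p}, {p, q, r, s}, {q, s}, {p, q, s}.

4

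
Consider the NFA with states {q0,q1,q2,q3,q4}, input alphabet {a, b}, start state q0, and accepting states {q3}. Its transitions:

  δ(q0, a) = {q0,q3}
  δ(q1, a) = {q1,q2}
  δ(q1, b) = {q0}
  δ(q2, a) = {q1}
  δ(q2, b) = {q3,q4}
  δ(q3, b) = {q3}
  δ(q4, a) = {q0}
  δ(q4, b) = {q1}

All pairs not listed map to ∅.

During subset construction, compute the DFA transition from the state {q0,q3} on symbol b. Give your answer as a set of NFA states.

{q3}

δ(q0,b) = ∅; δ(q3,b) = {q3}.
Union: {q3}.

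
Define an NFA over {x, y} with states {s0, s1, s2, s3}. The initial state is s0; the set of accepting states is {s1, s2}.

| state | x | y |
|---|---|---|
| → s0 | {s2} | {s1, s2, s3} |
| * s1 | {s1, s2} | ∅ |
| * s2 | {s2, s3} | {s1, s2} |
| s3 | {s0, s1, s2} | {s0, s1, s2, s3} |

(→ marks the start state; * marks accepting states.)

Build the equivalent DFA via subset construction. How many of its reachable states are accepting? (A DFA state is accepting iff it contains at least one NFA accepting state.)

5

Start state of the DFA: {s0}.
{s0} --x--> {s2}  [new]
{s0} --y--> {s1, s2, s3}  [new]
{s2} --x--> {s2, s3}  [new]
{s2} --y--> {s1, s2}  [new]
{s1, s2, s3} --x--> {s0, s1, s2, s3}  [new]
{s1, s2, s3} --y--> {s0, s1, s2, s3}  [seen]
{s2, s3} --x--> {s0, s1, s2, s3}  [seen]
{s2, s3} --y--> {s0, s1, s2, s3}  [seen]
{s1, s2} --x--> {s1, s2, s3}  [seen]
{s1, s2} --y--> {s1, s2}  [seen]
{s0, s1, s2, s3} --x--> {s0, s1, s2, s3}  [seen]
{s0, s1, s2, s3} --y--> {s0, s1, s2, s3}  [seen]
Reachable DFA states: {s0}, {s2}, {s1, s2, s3}, {s2, s3}, {s1, s2}, {s0, s1, s2, s3}.
Accepting DFA states (contain an NFA accepting state): {s2}, {s1, s2, s3}, {s2, s3}, {s1, s2}, {s0, s1, s2, s3}.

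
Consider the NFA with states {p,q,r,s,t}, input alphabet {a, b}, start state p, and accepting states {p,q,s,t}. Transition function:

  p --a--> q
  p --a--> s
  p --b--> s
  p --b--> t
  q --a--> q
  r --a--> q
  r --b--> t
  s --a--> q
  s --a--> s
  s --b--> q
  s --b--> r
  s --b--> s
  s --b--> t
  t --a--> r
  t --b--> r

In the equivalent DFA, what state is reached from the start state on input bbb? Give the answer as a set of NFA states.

{q,r,s,t}

Start: {p}.
δ(p,b) = {s,t}.
Union: {s,t}.
After b: {s,t}.
δ(s,b) = {q,r,s,t}; δ(t,b) = {r}.
Union: {q,r,s,t}.
After b: {q,r,s,t}.
δ(q,b) = ∅; δ(r,b) = {t}; δ(s,b) = {q,r,s,t}; δ(t,b) = {r}.
Union: {q,r,s,t}.
After b: {q,r,s,t}.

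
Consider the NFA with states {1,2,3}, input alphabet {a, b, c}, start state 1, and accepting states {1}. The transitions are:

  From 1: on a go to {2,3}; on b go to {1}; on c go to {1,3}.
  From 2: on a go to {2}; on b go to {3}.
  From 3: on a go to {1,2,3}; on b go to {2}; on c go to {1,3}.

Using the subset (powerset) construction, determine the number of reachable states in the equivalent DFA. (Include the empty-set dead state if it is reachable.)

5

Start state of the DFA: {1}.
{1} --a--> {2,3}  [new]
{1} --b--> {1}  [seen]
{1} --c--> {1,3}  [new]
{2,3} --a--> {1,2,3}  [new]
{2,3} --b--> {2,3}  [seen]
{2,3} --c--> {1,3}  [seen]
{1,3} --a--> {1,2,3}  [seen]
{1,3} --b--> {1,2}  [new]
{1,3} --c--> {1,3}  [seen]
{1,2,3} --a--> {1,2,3}  [seen]
{1,2,3} --b--> {1,2,3}  [seen]
{1,2,3} --c--> {1,3}  [seen]
{1,2} --a--> {2,3}  [seen]
{1,2} --b--> {1,3}  [seen]
{1,2} --c--> {1,3}  [seen]
Reachable DFA states: {1}, {2,3}, {1,3}, {1,2,3}, {1,2}.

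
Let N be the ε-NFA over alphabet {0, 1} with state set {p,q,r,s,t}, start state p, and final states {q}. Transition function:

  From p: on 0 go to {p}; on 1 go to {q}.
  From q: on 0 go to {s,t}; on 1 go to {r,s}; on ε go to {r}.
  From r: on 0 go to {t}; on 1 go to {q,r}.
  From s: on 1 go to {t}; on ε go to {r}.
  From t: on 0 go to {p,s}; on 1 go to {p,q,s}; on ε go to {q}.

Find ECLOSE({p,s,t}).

{p,q,r,s,t}

Begin with {p,s,t}.
s →ε {r}; add r.
t →ε {q}; add q.
ε-closure = {p,q,r,s,t}.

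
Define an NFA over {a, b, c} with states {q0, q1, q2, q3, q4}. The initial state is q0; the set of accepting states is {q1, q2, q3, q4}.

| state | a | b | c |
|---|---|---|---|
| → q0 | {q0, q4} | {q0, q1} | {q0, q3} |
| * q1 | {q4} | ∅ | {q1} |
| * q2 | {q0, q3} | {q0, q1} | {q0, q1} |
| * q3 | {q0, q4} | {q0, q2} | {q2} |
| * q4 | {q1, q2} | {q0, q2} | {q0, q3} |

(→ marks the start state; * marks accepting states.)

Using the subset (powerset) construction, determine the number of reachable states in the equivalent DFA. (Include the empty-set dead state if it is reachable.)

Start state of the DFA: {q0}.
{q0} --a--> {q0, q4}  [new]
{q0} --b--> {q0, q1}  [new]
{q0} --c--> {q0, q3}  [new]
{q0, q4} --a--> {q0, q1, q2, q4}  [new]
{q0, q4} --b--> {q0, q1, q2}  [new]
{q0, q4} --c--> {q0, q3}  [seen]
{q0, q1} --a--> {q0, q4}  [seen]
{q0, q1} --b--> {q0, q1}  [seen]
{q0, q1} --c--> {q0, q1, q3}  [new]
{q0, q3} --a--> {q0, q4}  [seen]
{q0, q3} --b--> {q0, q1, q2}  [seen]
{q0, q3} --c--> {q0, q2, q3}  [new]
{q0, q1, q2, q4} --a--> {q0, q1, q2, q3, q4}  [new]
{q0, q1, q2, q4} --b--> {q0, q1, q2}  [seen]
{q0, q1, q2, q4} --c--> {q0, q1, q3}  [seen]
{q0, q1, q2} --a--> {q0, q3, q4}  [new]
{q0, q1, q2} --b--> {q0, q1}  [seen]
{q0, q1, q2} --c--> {q0, q1, q3}  [seen]
{q0, q1, q3} --a--> {q0, q4}  [seen]
{q0, q1, q3} --b--> {q0, q1, q2}  [seen]
{q0, q1, q3} --c--> {q0, q1, q2, q3}  [new]
{q0, q2, q3} --a--> {q0, q3, q4}  [seen]
{q0, q2, q3} --b--> {q0, q1, q2}  [seen]
{q0, q2, q3} --c--> {q0, q1, q2, q3}  [seen]
{q0, q1, q2, q3, q4} --a--> {q0, q1, q2, q3, q4}  [seen]
{q0, q1, q2, q3, q4} --b--> {q0, q1, q2}  [seen]
{q0, q1, q2, q3, q4} --c--> {q0, q1, q2, q3}  [seen]
{q0, q3, q4} --a--> {q0, q1, q2, q4}  [seen]
{q0, q3, q4} --b--> {q0, q1, q2}  [seen]
{q0, q3, q4} --c--> {q0, q2, q3}  [seen]
{q0, q1, q2, q3} --a--> {q0, q3, q4}  [seen]
{q0, q1, q2, q3} --b--> {q0, q1, q2}  [seen]
{q0, q1, q2, q3} --c--> {q0, q1, q2, q3}  [seen]
Reachable DFA states: {q0}, {q0, q4}, {q0, q1}, {q0, q3}, {q0, q1, q2, q4}, {q0, q1, q2}, {q0, q1, q3}, {q0, q2, q3}, {q0, q1, q2, q3, q4}, {q0, q3, q4}, {q0, q1, q2, q3}.

11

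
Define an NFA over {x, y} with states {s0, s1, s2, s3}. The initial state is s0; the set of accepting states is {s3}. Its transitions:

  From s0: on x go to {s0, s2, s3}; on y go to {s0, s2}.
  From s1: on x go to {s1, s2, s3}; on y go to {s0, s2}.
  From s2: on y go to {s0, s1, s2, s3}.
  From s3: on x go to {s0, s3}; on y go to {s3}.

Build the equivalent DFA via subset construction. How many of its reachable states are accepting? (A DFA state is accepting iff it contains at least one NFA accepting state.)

Start state of the DFA: {s0}.
{s0} --x--> {s0, s2, s3}  [new]
{s0} --y--> {s0, s2}  [new]
{s0, s2, s3} --x--> {s0, s2, s3}  [seen]
{s0, s2, s3} --y--> {s0, s1, s2, s3}  [new]
{s0, s2} --x--> {s0, s2, s3}  [seen]
{s0, s2} --y--> {s0, s1, s2, s3}  [seen]
{s0, s1, s2, s3} --x--> {s0, s1, s2, s3}  [seen]
{s0, s1, s2, s3} --y--> {s0, s1, s2, s3}  [seen]
Reachable DFA states: {s0}, {s0, s2, s3}, {s0, s2}, {s0, s1, s2, s3}.
Accepting DFA states (contain an NFA accepting state): {s0, s2, s3}, {s0, s1, s2, s3}.

2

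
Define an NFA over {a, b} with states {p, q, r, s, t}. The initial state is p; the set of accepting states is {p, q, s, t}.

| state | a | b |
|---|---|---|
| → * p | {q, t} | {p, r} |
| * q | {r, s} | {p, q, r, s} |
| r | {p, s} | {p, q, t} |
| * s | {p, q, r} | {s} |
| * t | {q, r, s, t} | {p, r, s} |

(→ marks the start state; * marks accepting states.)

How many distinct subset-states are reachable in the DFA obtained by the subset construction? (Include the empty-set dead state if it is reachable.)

Start state of the DFA: {p}.
{p} --a--> {q, t}  [new]
{p} --b--> {p, r}  [new]
{q, t} --a--> {q, r, s, t}  [new]
{q, t} --b--> {p, q, r, s}  [new]
{p, r} --a--> {p, q, s, t}  [new]
{p, r} --b--> {p, q, r, t}  [new]
{q, r, s, t} --a--> {p, q, r, s, t}  [new]
{q, r, s, t} --b--> {p, q, r, s, t}  [seen]
{p, q, r, s} --a--> {p, q, r, s, t}  [seen]
{p, q, r, s} --b--> {p, q, r, s, t}  [seen]
{p, q, s, t} --a--> {p, q, r, s, t}  [seen]
{p, q, s, t} --b--> {p, q, r, s}  [seen]
{p, q, r, t} --a--> {p, q, r, s, t}  [seen]
{p, q, r, t} --b--> {p, q, r, s, t}  [seen]
{p, q, r, s, t} --a--> {p, q, r, s, t}  [seen]
{p, q, r, s, t} --b--> {p, q, r, s, t}  [seen]
Reachable DFA states: {p}, {q, t}, {p, r}, {q, r, s, t}, {p, q, r, s}, {p, q, s, t}, {p, q, r, t}, {p, q, r, s, t}.

8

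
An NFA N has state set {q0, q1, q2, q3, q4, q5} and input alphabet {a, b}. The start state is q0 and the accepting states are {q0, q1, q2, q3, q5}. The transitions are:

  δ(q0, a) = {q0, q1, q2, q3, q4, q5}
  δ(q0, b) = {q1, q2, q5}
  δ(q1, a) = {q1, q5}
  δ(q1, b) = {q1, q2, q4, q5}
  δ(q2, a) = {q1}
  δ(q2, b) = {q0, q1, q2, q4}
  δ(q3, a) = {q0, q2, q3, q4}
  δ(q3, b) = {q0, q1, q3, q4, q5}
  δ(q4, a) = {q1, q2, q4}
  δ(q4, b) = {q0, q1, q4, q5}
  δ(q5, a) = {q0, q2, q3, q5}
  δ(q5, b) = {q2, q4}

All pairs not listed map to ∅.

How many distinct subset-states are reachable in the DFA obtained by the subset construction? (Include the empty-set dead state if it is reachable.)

5

Start state of the DFA: {q0}.
{q0} --a--> {q0, q1, q2, q3, q4, q5}  [new]
{q0} --b--> {q1, q2, q5}  [new]
{q0, q1, q2, q3, q4, q5} --a--> {q0, q1, q2, q3, q4, q5}  [seen]
{q0, q1, q2, q3, q4, q5} --b--> {q0, q1, q2, q3, q4, q5}  [seen]
{q1, q2, q5} --a--> {q0, q1, q2, q3, q5}  [new]
{q1, q2, q5} --b--> {q0, q1, q2, q4, q5}  [new]
{q0, q1, q2, q3, q5} --a--> {q0, q1, q2, q3, q4, q5}  [seen]
{q0, q1, q2, q3, q5} --b--> {q0, q1, q2, q3, q4, q5}  [seen]
{q0, q1, q2, q4, q5} --a--> {q0, q1, q2, q3, q4, q5}  [seen]
{q0, q1, q2, q4, q5} --b--> {q0, q1, q2, q4, q5}  [seen]
Reachable DFA states: {q0}, {q0, q1, q2, q3, q4, q5}, {q1, q2, q5}, {q0, q1, q2, q3, q5}, {q0, q1, q2, q4, q5}.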